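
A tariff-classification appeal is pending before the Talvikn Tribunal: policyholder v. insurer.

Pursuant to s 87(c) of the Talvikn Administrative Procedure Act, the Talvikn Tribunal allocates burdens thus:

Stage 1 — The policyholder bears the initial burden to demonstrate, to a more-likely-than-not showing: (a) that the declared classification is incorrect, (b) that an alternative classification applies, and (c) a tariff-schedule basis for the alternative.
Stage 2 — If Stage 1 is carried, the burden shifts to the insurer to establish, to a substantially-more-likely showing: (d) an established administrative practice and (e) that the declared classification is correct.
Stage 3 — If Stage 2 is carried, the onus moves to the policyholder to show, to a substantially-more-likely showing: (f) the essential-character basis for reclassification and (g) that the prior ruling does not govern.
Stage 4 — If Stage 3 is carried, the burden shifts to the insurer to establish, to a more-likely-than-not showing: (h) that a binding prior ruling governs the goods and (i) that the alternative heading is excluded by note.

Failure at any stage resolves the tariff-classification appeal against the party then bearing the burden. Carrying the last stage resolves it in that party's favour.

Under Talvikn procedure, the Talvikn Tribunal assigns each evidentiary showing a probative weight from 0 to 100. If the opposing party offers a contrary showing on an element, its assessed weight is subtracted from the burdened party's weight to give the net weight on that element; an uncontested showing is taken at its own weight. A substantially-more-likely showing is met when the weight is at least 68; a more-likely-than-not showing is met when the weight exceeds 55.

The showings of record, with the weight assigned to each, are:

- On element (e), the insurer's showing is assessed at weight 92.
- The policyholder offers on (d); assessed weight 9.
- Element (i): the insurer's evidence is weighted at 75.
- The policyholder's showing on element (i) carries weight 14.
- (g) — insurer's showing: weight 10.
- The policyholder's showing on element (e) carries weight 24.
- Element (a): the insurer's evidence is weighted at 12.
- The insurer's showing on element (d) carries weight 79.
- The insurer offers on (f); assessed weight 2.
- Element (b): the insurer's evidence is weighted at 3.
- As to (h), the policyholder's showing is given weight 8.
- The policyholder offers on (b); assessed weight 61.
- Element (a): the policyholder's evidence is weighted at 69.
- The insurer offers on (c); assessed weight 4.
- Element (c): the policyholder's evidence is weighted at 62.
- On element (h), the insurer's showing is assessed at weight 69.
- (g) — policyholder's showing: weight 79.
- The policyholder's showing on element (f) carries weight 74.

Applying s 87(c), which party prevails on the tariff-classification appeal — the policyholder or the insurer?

At Stage 1 the policyholder must meet a more-likely-than-not showing (weight exceeds 55): on (a) the weight is 69 less the opposing 12 gives net 57, which does exceed 55, so (a) meets the standard; on (b) the weight is 61 less the opposing 3 gives net 58, > 55, so (b) meets the standard; on (c) the weight is 62 less the opposing 4 gives net 58, > 55, so (c) meets the standard.
  Stage 1 carried; the burden shifts to the insurer.
At Stage 2 the insurer must meet a substantially-more-likely showing (weight is at least 68): on (d) the weight is 79 less the opposing 9 gives net 70, ≥ 68, so (d) meets the standard; on (e) the weight is 92 less the opposing 24 gives net 68, ≥ 68, so (e) meets the standard.
  Stage 2 carried; the burden shifts to the policyholder.
At Stage 3 the policyholder must meet a substantially-more-likely showing (weight is at least 68): on (f) the weight is 74 less the opposing 2 gives net 72, ≥ 68, so (f) meets the standard; on (g) the weight is 79 less the opposing 10 gives net 69, ≥ 68, so (g) meets the standard.
  Stage 3 carried; the burden shifts to the insurer.
At Stage 4 the insurer must meet a more-likely-than-not showing (weight exceeds 55): on (h) the weight is 69 less the opposing 8 gives net 61, which does exceed 55, so (h) meets the standard; on (i) the weight is 75 less the opposing 14 gives net 61, > 55, so (i) meets the standard.
  All elements met at the final stage.
All stages carried — the insurer prevails.

insurer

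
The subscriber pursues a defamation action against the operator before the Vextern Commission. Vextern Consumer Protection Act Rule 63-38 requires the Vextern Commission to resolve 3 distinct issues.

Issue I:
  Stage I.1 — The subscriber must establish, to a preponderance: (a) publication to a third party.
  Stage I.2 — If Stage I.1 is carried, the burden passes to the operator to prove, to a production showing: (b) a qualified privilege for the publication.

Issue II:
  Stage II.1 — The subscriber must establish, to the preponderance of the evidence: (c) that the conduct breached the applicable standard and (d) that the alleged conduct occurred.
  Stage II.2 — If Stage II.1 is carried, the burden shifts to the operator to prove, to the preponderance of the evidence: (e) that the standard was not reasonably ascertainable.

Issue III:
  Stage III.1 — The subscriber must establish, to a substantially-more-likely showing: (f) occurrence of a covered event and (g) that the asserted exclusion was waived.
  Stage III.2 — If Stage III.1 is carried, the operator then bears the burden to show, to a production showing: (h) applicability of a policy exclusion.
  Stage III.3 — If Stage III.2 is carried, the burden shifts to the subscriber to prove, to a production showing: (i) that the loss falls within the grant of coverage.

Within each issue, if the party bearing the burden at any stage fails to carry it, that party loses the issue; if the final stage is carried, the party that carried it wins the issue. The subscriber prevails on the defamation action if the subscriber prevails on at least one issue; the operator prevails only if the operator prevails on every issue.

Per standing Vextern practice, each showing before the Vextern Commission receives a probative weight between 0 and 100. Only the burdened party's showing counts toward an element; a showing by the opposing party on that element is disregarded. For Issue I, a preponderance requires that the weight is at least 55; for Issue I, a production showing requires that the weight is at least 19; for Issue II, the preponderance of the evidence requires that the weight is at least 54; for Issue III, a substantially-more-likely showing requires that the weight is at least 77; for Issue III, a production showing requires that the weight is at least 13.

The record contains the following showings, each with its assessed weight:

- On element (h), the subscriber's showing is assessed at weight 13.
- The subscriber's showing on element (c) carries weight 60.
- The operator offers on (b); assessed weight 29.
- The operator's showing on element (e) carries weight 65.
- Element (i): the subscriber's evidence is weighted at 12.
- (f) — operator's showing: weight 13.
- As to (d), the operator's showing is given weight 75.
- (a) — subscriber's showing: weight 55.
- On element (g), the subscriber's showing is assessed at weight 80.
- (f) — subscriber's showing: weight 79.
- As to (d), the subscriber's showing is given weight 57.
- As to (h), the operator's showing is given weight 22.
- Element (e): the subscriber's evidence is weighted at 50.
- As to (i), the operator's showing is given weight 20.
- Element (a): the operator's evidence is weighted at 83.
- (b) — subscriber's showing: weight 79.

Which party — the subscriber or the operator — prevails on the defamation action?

— Issue I —
Stage I.1 (subscriber, a preponderance, weight is at least 55): (a) 55 (operator's 83 disregarded) ≥ 55 — meets.
  Stage I.1 is satisfied; the onus moves to the operator.
Stage I.2 (operator, a production showing, weight is at least 19): (b) 29 (subscriber's 79 disregarded) ≥ 19 — meets.
  The operator carries the last stage.
All stages carried — the operator prevails on this issue.
— Issue II —
Stage II.1 (subscriber, the preponderance of the evidence, weight is at least 54): (c) 60 ≥ 54 — meets; (d) 57 (operator's 75 disregarded) ≥ 54 — meets.
  The subscriber carries Stage II.1; the operator now bears the burden.
Stage II.2 (operator, the preponderance of the evidence, weight is at least 54): (e) 65 (subscriber's 50 disregarded) ≥ 54 — meets.
  Stage II.2 carried; the final stage is satisfied.
Every stage carried; the operator prevails on this issue.
— Issue III —
Stage III.1 — burden on subscriber; standard: a substantially-more-likely showing (weight is at least 77).
    (f): 79 (operator's 13 disregarded) ≥ 77 [met]
    (g): 80 ≥ 77 [met]
  Stage III.1 carried; the burden shifts to the operator.
Stage III.2 — burden on operator; standard: a production showing (weight is at least 13).
    (h): 22 (subscriber's 13 disregarded) ≥ 13 [met]
  All elements met. The burden passes to the subscriber.
Stage III.3 — burden on subscriber; standard: a production showing (weight is at least 13).
    (i): 12 (operator's 20 disregarded) < 13 [not met]
  Stage III.3 not carried; the subscriber fails its burden.
The operator prevails on this issue.
Per-issue: Issue I → operator; Issue II → operator; Issue III → operator. The subscriber must prevail on at least one issue; overall, the operator prevails.

operator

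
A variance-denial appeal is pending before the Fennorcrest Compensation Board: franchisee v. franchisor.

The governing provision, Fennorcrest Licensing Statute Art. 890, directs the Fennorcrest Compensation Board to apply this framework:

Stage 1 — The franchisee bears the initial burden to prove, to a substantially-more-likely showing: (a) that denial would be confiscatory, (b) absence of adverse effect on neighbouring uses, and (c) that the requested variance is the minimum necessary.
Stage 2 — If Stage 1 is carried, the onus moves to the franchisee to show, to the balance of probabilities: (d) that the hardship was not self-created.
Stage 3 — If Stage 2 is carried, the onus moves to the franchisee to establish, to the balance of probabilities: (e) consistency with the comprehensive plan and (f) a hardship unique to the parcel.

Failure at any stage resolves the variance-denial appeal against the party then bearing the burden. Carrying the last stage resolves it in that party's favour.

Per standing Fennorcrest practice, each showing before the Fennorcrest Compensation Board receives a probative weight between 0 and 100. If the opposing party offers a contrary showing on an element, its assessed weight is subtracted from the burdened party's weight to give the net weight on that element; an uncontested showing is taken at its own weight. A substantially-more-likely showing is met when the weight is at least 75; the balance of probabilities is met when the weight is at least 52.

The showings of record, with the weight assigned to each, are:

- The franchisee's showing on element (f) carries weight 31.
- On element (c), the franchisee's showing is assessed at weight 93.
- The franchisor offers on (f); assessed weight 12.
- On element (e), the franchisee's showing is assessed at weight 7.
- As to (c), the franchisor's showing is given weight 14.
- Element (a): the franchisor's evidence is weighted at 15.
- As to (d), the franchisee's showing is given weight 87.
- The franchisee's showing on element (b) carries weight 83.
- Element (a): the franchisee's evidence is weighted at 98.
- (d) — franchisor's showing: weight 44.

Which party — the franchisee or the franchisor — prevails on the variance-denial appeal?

franchisor

Stage 1 (franchisee, a substantially-more-likely showing, weight is at least 75): (a) net 98−15=83 ≥ 75 — meets; (b) 83 ≥ 75 — meets; (c) net 93−14=79 ≥ 75 — meets.
  Stage 1 carried; the burden remains with the franchisee.
Stage 2 (franchisee, the balance of probabilities, weight is at least 52): (d) net 87−44=43 < 52 — fails.
  Stage 2 not carried; the franchisee fails its burden.
The analysis ends at Stage 2; the franchisor prevails.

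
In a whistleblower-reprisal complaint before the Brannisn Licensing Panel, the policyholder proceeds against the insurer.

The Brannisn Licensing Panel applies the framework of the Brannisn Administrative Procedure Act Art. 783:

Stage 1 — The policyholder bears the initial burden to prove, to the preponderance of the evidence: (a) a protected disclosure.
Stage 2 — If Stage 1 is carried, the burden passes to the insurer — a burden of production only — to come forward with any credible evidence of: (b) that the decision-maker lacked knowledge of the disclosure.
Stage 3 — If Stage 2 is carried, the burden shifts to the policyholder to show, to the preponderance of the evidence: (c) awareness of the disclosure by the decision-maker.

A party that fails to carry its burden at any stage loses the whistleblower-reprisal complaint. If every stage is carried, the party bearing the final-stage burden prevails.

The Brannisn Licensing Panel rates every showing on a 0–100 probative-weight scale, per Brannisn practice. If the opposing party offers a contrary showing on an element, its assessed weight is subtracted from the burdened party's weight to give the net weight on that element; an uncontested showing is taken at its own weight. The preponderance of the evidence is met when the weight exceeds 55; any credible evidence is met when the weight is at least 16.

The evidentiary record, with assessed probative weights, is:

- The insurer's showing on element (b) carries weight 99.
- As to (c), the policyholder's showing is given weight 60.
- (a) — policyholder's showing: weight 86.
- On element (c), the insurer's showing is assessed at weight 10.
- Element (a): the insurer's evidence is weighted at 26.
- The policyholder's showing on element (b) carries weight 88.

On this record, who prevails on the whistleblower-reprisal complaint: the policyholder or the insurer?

Stage 1 (policyholder, the preponderance of the evidence, weight exceeds 55): (a) net 86−26=60 > 55 — meets.
  All elements met. The burden passes to the insurer.
Stage 2 (insurer, any credible evidence, weight is at least 16): (b) net 99−88=11 < 16 — fails.
  The insurer does not carry Stage 2.
So the policyholder prevails.

policyholder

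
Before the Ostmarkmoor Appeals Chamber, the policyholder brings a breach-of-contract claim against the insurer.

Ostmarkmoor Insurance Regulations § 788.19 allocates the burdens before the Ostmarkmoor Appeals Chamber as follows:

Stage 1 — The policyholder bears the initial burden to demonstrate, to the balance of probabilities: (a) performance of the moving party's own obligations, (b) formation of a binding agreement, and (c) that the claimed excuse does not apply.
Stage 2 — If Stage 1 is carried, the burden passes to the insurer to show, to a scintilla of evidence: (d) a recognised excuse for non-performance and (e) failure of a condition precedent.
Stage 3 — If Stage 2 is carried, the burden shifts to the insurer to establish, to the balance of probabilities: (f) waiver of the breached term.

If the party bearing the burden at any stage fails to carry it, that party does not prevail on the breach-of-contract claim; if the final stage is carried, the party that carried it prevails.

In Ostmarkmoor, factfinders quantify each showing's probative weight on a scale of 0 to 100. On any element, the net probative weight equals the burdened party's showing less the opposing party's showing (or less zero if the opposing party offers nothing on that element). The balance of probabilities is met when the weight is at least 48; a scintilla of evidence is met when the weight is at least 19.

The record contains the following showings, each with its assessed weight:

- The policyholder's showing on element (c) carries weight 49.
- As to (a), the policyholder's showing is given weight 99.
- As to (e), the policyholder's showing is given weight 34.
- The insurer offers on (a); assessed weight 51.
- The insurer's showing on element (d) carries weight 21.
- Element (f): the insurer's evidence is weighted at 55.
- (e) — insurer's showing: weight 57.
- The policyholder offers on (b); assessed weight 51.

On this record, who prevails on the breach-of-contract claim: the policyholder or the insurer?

insurer

Stage 1 (policyholder, the balance of probabilities, weight is at least 48): (a) net 99−51=48 ≥ 48 — meets; (b) 51 ≥ 48 — meets; (c) 49 ≥ 48 — meets.
  Stage 1 carried; the burden shifts to the insurer.
Stage 2 (insurer, a scintilla of evidence, weight is at least 19): (d) 21 ≥ 19 — meets; (e) net 57−34=23 ≥ 19 — meets.
  All elements met. The insurer retains the burden for Stage 3.
Stage 3 (insurer, the balance of probabilities, weight is at least 48): (f) 55 ≥ 48 — meets.
  Stage 3 carried; the final stage is satisfied.
All stages carried — the insurer prevails.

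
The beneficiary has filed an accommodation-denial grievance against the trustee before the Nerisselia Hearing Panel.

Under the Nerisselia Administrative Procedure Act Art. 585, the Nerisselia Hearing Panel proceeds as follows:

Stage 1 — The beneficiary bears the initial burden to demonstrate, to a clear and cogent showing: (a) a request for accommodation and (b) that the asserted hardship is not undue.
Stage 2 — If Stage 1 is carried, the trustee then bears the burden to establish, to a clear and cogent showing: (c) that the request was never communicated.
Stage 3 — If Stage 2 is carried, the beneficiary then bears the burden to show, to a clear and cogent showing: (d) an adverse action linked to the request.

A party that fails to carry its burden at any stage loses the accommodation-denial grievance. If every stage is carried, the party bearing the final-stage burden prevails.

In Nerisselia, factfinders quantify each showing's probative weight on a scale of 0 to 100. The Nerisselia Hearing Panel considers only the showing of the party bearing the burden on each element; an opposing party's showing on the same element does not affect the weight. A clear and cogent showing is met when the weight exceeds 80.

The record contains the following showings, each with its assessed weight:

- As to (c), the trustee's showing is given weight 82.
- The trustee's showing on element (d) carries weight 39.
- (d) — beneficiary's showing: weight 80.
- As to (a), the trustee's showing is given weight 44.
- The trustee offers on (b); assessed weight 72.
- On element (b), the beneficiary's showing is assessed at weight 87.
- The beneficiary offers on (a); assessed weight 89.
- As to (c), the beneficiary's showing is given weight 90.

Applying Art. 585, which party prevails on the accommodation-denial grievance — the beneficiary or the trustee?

At Stage 1 the beneficiary must meet a clear and cogent showing (weight exceeds 80): on (a) the weight is 89 (the trustee's 44 is given no effect), which does exceed 80, so (a) meets the standard; on (b) the weight is 87 (the trustee's 72 is given no effect), which does exceed 80, so (b) meets the standard.
  The beneficiary carries Stage 1; the trustee now bears the burden.
At Stage 2 the trustee must meet a clear and cogent showing (weight exceeds 80): on (c) the weight is 82 (the beneficiary's 90 is given no effect), which does exceed 80, so (c) meets the standard.
  The trustee carries Stage 2; the beneficiary now bears the burden.
At Stage 3 the beneficiary must meet a clear and cogent showing (weight exceeds 80): on (d) the weight is 80 (the trustee's 39 is given no effect), which does not exceed 80, so (d) does not meet the standard.
  Not every element is met, so the beneficiary fails to carry Stage 3.
The trustee prevails.

trustee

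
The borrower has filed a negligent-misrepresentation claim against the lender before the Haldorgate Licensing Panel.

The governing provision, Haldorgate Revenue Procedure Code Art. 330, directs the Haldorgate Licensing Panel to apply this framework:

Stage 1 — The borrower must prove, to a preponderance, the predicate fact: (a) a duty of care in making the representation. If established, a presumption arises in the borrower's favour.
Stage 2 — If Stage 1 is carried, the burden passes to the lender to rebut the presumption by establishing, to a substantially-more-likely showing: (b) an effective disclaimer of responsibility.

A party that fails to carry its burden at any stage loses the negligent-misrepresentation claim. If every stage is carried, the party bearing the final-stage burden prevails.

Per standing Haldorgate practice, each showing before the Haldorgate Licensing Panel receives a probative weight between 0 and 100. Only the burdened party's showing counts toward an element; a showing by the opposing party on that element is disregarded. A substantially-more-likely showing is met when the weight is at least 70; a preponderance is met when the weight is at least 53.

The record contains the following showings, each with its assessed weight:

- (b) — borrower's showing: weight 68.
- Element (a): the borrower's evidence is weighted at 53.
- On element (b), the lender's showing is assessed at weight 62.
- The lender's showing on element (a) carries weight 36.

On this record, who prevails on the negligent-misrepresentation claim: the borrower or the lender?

borrower

Stage 1 (borrower, a preponderance, weight is at least 53): (a) 53 (lender's 36 disregarded) ≥ 53 — meets.
  All elements met. The burden passes to the lender.
Stage 2 (lender, a substantially-more-likely showing, weight is at least 70): (b) 62 (borrower's 68 disregarded) < 70 — fails.
  Stage 2 not carried; the lender fails its burden.
So the borrower prevails.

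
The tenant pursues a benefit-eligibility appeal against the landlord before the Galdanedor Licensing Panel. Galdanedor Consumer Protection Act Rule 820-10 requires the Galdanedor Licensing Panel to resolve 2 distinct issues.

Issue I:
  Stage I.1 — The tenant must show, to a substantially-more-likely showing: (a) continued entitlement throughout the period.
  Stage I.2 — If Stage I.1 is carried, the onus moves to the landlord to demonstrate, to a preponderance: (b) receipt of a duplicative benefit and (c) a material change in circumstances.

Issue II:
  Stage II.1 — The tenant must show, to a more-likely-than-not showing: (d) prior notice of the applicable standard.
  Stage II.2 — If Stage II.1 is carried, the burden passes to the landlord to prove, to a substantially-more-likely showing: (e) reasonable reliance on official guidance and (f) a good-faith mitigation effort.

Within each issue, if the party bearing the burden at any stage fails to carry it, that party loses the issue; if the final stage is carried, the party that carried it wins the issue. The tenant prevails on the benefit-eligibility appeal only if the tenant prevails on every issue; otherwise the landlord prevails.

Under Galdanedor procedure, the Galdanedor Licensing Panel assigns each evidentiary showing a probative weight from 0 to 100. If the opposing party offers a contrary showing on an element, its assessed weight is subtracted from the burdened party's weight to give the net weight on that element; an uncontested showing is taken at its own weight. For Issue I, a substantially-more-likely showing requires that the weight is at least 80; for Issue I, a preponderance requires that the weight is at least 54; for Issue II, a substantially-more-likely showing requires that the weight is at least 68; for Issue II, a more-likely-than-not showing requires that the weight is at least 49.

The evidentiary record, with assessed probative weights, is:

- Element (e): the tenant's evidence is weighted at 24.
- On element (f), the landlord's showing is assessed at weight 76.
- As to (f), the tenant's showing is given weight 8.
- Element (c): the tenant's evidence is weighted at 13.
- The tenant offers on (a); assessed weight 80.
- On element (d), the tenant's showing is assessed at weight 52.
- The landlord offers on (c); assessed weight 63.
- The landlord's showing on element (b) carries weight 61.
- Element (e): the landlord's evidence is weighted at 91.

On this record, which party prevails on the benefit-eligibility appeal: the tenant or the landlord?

tenant

— Issue I —
At Stage I.1 the tenant must meet a substantially-more-likely showing (weight is at least 80): on (a) the weight is 80, which does reach 80, so (a) meets the standard.
  Stage I.1 carried; the burden shifts to the landlord.
At Stage I.2 the landlord must meet a preponderance (weight is at least 54): on (b) the weight is 61, ≥ 54, so (b) meets the standard; on (c) the weight is 63 less the opposing 13 gives net 50, < 54, so (c) does not meet the standard.
  The landlord does not carry Stage I.2.
The analysis ends at Stage I.2; the tenant prevails on this issue.
— Issue II —
Stage II.1 (tenant, a more-likely-than-not showing, weight is at least 49): (d) 52 ≥ 49 — meets.
  All elements met. The burden passes to the landlord.
Stage II.2 (landlord, a substantially-more-likely showing, weight is at least 68): (e) net 91−24=67 < 68 — fails; (f) net 76−8=68 ≥ 68 — meets.
  Stage II.2 not carried; the landlord fails its burden.
So the tenant prevails on this issue.
Per-issue: Issue I → tenant; Issue II → tenant. The tenant must prevail on every issue; overall, the tenant prevails.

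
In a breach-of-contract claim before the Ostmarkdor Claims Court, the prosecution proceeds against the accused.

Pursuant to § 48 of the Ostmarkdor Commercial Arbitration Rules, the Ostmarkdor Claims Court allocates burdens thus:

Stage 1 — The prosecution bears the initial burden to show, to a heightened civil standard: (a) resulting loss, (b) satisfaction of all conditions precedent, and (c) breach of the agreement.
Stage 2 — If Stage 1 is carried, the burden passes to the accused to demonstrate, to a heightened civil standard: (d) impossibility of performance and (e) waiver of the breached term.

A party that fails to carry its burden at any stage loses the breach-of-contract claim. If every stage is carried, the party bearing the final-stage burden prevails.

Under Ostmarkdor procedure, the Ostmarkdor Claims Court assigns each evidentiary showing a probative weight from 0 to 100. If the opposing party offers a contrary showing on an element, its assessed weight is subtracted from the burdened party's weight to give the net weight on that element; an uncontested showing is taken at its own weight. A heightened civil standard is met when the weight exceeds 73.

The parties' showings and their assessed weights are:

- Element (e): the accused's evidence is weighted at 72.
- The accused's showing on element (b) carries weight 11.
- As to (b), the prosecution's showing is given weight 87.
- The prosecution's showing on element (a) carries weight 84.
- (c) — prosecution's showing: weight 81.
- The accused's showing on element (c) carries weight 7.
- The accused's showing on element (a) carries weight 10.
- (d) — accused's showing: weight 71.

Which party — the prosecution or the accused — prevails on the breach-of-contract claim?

prosecution

Stage 1 — burden on prosecution; standard: a heightened civil standard (weight exceeds 73).
    (a): 84 − 10 = 74 > 73 [met]
    (b): 87 − 11 = 76 > 73 [met]
    (c): 81 − 7 = 74 > 73 [met]
  Stage 1 is satisfied; the onus moves to the accused.
Stage 2 — burden on accused; standard: a heightened civil standard (weight exceeds 73).
    (d): 71 ≤ 73 [not met]
    (e): 72 ≤ 73 [not met]
  Stage 2 not carried; the accused fails its burden.
The analysis ends at Stage 2; the prosecution prevails.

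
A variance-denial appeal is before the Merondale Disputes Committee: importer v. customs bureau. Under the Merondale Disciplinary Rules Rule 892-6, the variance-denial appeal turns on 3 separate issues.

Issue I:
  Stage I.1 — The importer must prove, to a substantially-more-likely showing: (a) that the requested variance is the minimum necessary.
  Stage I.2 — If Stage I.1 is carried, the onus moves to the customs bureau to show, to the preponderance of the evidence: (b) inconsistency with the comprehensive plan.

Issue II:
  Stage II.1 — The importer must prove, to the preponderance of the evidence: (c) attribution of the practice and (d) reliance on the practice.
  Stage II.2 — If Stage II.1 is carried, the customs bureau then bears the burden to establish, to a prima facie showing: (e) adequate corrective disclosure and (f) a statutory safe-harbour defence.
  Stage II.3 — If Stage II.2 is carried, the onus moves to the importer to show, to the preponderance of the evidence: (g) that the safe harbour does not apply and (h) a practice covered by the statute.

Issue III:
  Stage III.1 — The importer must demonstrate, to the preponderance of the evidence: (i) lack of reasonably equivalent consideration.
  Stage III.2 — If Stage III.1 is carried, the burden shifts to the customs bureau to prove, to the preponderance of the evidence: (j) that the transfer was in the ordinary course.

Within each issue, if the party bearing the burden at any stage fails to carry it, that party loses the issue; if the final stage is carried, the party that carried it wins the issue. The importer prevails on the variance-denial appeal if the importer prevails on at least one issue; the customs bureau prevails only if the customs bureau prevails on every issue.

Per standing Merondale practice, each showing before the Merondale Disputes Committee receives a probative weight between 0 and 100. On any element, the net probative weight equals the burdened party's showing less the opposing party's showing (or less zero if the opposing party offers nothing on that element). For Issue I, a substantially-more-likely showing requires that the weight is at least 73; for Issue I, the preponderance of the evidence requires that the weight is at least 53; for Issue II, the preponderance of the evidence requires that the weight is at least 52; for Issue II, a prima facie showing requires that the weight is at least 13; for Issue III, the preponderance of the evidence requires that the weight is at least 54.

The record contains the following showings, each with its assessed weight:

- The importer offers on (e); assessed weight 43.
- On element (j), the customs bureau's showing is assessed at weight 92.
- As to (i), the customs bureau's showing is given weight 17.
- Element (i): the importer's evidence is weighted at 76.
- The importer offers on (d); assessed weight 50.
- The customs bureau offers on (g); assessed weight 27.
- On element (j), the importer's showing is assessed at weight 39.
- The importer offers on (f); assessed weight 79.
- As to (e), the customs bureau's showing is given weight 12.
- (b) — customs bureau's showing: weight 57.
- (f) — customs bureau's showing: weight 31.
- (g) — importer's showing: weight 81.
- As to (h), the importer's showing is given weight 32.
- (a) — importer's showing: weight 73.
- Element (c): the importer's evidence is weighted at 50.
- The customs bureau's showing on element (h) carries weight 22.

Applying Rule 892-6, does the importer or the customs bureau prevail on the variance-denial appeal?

importer

— Issue I —
Stage I.1 (importer, a substantially-more-likely showing, weight is at least 73): (a) 73 ≥ 73 — meets.
  Stage I.1 carried; the burden shifts to the customs bureau.
Stage I.2 (customs bureau, the preponderance of the evidence, weight is at least 53): (b) 57 ≥ 53 — meets.
  Stage I.2 carried; the final stage is satisfied.
All stages carried — the customs bureau prevails on this issue.
— Issue II —
At Stage II.1 the importer must meet the preponderance of the evidence (weight is at least 52): on (c) the weight is 50, which does not reach 52, so (c) does not meet the standard; on (d) the weight is 50, < 52, so (d) does not meet the standard.
  Not every element is met, so the importer fails to carry Stage II.1.
The analysis ends at Stage II.1; the customs bureau prevails on this issue.
— Issue III —
Stage III.1 — burden on importer; standard: the preponderance of the evidence (weight is at least 54).
    (i): 76 − 17 = 59 ≥ 54 [met]
  Stage III.1 is satisfied; the onus moves to the customs bureau.
Stage III.2 — burden on customs bureau; standard: the preponderance of the evidence (weight is at least 54).
    (j): 92 − 39 = 53 < 54 [not met]
  Not every element is met, so the customs bureau fails to carry Stage III.2.
The importer prevails on this issue.
Per-issue: Issue I → customs bureau; Issue II → customs bureau; Issue III → importer. The importer must prevail on at least one issue; overall, the importer prevails.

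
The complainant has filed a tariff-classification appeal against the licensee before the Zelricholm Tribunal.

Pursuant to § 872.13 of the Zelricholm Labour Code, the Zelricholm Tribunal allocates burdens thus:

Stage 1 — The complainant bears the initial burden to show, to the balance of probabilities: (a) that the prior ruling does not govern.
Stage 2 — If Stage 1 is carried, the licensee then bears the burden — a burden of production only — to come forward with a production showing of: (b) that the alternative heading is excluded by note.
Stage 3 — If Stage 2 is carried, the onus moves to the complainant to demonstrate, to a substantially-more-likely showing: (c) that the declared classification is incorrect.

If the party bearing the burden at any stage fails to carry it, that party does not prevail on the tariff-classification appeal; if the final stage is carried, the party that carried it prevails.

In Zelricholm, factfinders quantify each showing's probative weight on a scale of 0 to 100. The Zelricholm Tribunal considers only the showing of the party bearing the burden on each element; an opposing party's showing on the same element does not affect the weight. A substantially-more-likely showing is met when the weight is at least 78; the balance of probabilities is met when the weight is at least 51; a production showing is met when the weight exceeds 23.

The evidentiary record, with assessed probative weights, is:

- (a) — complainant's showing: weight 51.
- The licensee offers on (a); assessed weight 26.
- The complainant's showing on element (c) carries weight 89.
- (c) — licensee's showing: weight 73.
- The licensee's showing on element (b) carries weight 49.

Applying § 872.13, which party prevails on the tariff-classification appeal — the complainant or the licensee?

complainant

Stage 1 (complainant, the balance of probabilities, weight is at least 51): (a) 51 (licensee's 26 disregarded) ≥ 51 — meets.
  All elements met. The burden passes to the licensee.
Stage 2 (licensee, a production showing, weight exceeds 23): (b) 49 > 23 — meets.
  The licensee carries Stage 2; the complainant now bears the burden.
Stage 3 (complainant, a substantially-more-likely showing, weight is at least 78): (c) 89 (licensee's 73 disregarded) ≥ 78 — meets.
  The complainant carries the last stage.
Every stage carried; the complainant prevails.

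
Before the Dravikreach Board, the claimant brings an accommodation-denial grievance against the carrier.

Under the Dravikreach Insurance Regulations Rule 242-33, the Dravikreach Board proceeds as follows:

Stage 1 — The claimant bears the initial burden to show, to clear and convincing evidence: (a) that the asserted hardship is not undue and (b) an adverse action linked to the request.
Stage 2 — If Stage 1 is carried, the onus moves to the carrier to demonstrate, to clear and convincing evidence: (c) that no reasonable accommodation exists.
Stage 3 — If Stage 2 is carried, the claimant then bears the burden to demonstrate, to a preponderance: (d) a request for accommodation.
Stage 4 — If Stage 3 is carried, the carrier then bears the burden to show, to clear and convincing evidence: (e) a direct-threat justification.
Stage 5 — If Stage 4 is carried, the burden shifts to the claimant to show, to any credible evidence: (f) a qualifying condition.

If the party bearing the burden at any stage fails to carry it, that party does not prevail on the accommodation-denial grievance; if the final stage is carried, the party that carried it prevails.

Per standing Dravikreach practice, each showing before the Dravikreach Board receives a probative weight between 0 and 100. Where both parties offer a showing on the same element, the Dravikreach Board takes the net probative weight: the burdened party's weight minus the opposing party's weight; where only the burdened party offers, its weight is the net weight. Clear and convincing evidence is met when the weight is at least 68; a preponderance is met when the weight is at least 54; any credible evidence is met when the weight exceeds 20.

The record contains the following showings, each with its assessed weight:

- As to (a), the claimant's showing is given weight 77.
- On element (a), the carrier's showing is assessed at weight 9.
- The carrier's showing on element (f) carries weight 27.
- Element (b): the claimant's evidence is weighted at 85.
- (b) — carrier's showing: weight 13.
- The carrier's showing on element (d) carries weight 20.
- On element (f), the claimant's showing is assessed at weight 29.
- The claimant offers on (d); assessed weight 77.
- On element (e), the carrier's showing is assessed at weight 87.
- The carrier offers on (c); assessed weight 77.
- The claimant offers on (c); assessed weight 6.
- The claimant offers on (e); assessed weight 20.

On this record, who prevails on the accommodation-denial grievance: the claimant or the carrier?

claimant

Stage 1 — burden on claimant; standard: clear and convincing evidence (weight is at least 68).
    (a): 77 − 9 = 68 ≥ 68 [met]
    (b): 85 − 13 = 72 ≥ 68 [met]
  All elements met. The burden passes to the carrier.
Stage 2 — burden on carrier; standard: clear and convincing evidence (weight is at least 68).
    (c): 77 − 6 = 71 ≥ 68 [met]
  The carrier carries Stage 2; the claimant now bears the burden.
Stage 3 — burden on claimant; standard: a preponderance (weight is at least 54).
    (d): 77 − 20 = 57 ≥ 54 [met]
  Stage 3 is satisfied; the onus moves to the carrier.
Stage 4 — burden on carrier; standard: clear and convincing evidence (weight is at least 68).
    (e): 87 − 20 = 67 < 68 [not met]
  The carrier does not carry Stage 4.
So the claimant prevails.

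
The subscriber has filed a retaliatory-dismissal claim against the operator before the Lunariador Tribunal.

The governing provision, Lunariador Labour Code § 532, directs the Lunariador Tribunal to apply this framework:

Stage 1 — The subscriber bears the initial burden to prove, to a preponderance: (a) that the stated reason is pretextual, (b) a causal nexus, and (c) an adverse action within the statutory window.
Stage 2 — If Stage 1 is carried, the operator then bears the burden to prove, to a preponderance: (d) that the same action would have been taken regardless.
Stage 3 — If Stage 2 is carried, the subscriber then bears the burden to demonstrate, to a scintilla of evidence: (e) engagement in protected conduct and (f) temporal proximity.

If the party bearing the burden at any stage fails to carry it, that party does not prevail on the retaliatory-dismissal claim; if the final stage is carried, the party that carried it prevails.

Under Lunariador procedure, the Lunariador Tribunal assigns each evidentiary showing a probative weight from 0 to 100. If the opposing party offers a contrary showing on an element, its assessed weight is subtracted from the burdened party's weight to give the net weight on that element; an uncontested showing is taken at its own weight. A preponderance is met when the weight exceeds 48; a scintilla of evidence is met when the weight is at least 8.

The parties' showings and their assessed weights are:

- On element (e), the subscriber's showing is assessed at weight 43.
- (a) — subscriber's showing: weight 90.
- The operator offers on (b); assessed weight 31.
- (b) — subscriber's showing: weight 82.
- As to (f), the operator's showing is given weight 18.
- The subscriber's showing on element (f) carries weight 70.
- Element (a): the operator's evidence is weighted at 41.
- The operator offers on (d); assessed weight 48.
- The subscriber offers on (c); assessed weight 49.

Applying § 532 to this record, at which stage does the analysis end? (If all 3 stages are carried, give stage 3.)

stage 2

At Stage 1 the subscriber must meet a preponderance (weight exceeds 48): on (a) the weight is 90 less the opposing 41 gives net 49, > 48, so (a) meets the standard; on (b) the weight is 82 less the opposing 31 gives net 51, > 48, so (b) meets the standard; on (c) the weight is 49, which does exceed 48, so (c) meets the standard.
  Stage 1 is satisfied; the onus moves to the operator.
At Stage 2 the operator must meet a preponderance (weight exceeds 48): on (d) the weight is 48, ≤ 48, so (d) does not meet the standard.
  The operator does not carry Stage 2.
The analysis ends at Stage 2; the subscriber prevails.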